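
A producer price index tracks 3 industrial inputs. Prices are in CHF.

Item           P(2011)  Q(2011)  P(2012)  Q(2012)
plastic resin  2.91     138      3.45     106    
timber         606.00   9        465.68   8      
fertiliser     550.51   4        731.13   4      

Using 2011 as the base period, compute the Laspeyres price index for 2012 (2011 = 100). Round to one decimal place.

94.2

Laspeyres price index uses base-period quantities as weights.
ΣP(2012)·Q(2011) = 3.45×138 + 465.68×9 + 731.13×4 = 476.1 + 4191.12 + 2924.52 = 7591.74
ΣP(2011)·Q(2011) = 2.91×138 + 606.00×9 + 550.51×4 = 401.58 + 5454 + 2202.04 = 8057.62
Index = 7591.74 / 8057.62 × 100 = 94.2181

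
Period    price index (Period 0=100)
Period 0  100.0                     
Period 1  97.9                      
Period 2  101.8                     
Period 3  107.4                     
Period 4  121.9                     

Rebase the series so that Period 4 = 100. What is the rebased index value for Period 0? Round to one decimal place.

Rebased(Period 0) = 100.0 / 121.9 × 100 = 82.0345

82.0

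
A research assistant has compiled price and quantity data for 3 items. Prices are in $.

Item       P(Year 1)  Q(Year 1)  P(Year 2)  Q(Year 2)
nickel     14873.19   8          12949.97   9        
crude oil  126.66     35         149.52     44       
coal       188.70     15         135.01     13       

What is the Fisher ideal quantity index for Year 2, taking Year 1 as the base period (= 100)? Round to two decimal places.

Laspeyres component (base-period weights):
ΣP(Year 1)Q(Year 2) = 14873.19×9 + 126.66×44 + 188.70×13 = 133858.71 + 5573.04 + 2453.1 = 141884.85
ΣP(Year 1)Q(Year 1) = 14873.19×8 + 126.66×35 + 188.70×15 = 118985.52 + 4433.1 + 2830.5 = 126249.12
L = 141884.85 / 126249.12 × 100 = 112.3848
Paasche component (current-period weights):
ΣP(Year 2)Q(Year 2) = 12949.97×9 + 149.52×44 + 135.01×13 = 116549.73 + 6578.88 + 1755.13 = 124883.74
ΣP(Year 2)Q(Year 1) = 12949.97×8 + 149.52×35 + 135.01×15 = 103599.76 + 5233.2 + 2025.15 = 110858.11
P = 124883.74 / 110858.11 × 100 = 112.6519
Fisher = √(L × P) = √(112.3848 × 112.6519) = 112.5183

112.52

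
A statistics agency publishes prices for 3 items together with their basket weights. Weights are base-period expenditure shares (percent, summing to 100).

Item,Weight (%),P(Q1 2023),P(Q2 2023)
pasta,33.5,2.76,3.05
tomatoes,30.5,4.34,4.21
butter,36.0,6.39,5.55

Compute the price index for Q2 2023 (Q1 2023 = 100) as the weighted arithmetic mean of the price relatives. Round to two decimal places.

pasta: 33.5 × (3.05/2.76) = 33.5 × 1.105072 = 37.0199
tomatoes: 30.5 × (4.21/4.34) = 30.5 × 0.970046 = 29.5864
butter: 36.0 × (5.55/6.39) = 36.0 × 0.868545 = 31.2676
Index = Σ wᵢ·(p₁ᵢ/p₀ᵢ) = 37.0199 + 29.5864 + 31.2676 = 97.8739

97.87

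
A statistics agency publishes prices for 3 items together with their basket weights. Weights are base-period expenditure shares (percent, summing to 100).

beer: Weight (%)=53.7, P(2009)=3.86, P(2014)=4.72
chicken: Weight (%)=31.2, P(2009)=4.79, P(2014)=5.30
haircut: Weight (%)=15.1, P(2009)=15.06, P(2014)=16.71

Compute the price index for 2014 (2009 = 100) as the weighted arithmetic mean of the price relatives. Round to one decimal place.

116.9

beer: 53.7 × (4.72/3.86) = 53.7 × 1.222798 = 65.6642
chicken: 31.2 × (5.30/4.79) = 31.2 × 1.106472 = 34.5219
haircut: 15.1 × (16.71/15.06) = 15.1 × 1.109562 = 16.7544
Index = Σ wᵢ·(p₁ᵢ/p₀ᵢ) = 65.6642 + 34.5219 + 16.7544 = 116.9406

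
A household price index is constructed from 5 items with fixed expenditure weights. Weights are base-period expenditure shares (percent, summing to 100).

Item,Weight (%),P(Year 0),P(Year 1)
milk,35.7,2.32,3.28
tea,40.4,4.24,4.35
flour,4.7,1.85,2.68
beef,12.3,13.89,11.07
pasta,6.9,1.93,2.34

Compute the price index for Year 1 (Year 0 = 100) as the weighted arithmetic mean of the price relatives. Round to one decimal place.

116.9

milk: 35.7 × (3.28/2.32) = 35.7 × 1.413793 = 50.4724
tea: 40.4 × (4.35/4.24) = 40.4 × 1.025943 = 41.4481
flour: 4.7 × (2.68/1.85) = 4.7 × 1.448649 = 6.8086
beef: 12.3 × (11.07/13.89) = 12.3 × 0.796976 = 9.8028
pasta: 6.9 × (2.34/1.93) = 6.9 × 1.212435 = 8.3658
Index = Σ wᵢ·(p₁ᵢ/p₀ᵢ) = 50.4724 + 41.4481 + 6.8086 + 9.8028 + 8.3658 = 116.8978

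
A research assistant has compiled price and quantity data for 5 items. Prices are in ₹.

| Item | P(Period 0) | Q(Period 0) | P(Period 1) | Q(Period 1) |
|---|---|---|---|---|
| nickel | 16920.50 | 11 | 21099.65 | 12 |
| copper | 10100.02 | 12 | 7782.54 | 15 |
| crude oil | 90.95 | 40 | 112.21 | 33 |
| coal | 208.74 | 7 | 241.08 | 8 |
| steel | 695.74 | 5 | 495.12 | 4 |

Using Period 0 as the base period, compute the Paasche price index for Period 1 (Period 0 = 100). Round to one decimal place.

Paasche price index uses current-period quantities as weights.
ΣP(Period 1)·Q(Period 1) = 21099.65×12 + 7782.54×15 + 112.21×33 + 241.08×8 + 495.12×4 = 253195.8 + 116738.1 + 3702.93 + 1928.64 + 1980.48 = 377545.95
ΣP(Period 0)·Q(Period 1) = 16920.50×12 + 10100.02×15 + 90.95×33 + 208.74×8 + 695.74×4 = 203046 + 151500.3 + 3001.35 + 1669.92 + 2782.96 = 362000.53
Index = 377545.95 / 362000.53 × 100 = 104.2943

104.3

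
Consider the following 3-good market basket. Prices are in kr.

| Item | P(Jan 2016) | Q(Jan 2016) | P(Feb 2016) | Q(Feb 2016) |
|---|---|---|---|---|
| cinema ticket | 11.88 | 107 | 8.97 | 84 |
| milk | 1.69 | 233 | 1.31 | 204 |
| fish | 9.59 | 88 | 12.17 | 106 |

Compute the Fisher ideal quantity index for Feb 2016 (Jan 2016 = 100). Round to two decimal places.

Laspeyres component (base-period weights):
ΣP(Jan 2016)Q(Feb 2016) = 11.88×84 + 1.69×204 + 9.59×106 = 997.92 + 344.76 + 1016.54 = 2359.22
ΣP(Jan 2016)Q(Jan 2016) = 11.88×107 + 1.69×233 + 9.59×88 = 1271.16 + 393.77 + 843.92 = 2508.85
L = 2359.22 / 2508.85 × 100 = 94.0359
Paasche component (current-period weights):
ΣP(Feb 2016)Q(Feb 2016) = 8.97×84 + 1.31×204 + 12.17×106 = 753.48 + 267.24 + 1290.02 = 2310.74
ΣP(Feb 2016)Q(Jan 2016) = 8.97×107 + 1.31×233 + 12.17×88 = 959.79 + 305.23 + 1070.96 = 2335.98
P = 2310.74 / 2335.98 × 100 = 98.9195
Fisher = √(L × P) = √(94.0359 × 98.9195) = 96.4468

96.45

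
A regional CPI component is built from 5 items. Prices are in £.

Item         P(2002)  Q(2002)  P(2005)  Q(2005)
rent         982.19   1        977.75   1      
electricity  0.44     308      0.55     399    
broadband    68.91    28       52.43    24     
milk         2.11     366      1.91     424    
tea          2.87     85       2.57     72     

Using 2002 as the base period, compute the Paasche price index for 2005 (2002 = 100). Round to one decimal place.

88.2

Paasche price index uses current-period quantities as weights.
ΣP(2005)·Q(2005) = 977.75×1 + 0.55×399 + 52.43×24 + 1.91×424 + 2.57×72 = 977.75 + 219.45 + 1258.32 + 809.84 + 185.04 = 3450.4
ΣP(2002)·Q(2005) = 982.19×1 + 0.44×399 + 68.91×24 + 2.11×424 + 2.87×72 = 982.19 + 175.56 + 1653.84 + 894.64 + 206.64 = 3912.87
Index = 3450.4 / 3912.87 × 100 = 88.1808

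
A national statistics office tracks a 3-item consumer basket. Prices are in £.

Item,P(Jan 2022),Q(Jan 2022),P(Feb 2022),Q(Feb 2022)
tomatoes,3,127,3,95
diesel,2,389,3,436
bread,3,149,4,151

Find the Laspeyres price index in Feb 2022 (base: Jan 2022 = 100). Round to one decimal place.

Laspeyres price index uses base-period quantities as weights.
ΣP(Feb 2022)·Q(Jan 2022) = 3×127 + 3×389 + 4×149 = 381 + 1167 + 596 = 2144
ΣP(Jan 2022)·Q(Jan 2022) = 3×127 + 2×389 + 3×149 = 381 + 778 + 447 = 1606
Index = 2144 / 1606 × 100 = 133.4994

133.5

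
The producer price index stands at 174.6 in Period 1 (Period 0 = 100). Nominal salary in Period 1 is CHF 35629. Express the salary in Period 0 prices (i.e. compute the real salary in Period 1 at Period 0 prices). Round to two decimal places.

Real = Nominal ÷ (Index/100) = 35629 ÷ (174.6/100)
     = 35629 ÷ 1.746 = 20406.0710

20406.07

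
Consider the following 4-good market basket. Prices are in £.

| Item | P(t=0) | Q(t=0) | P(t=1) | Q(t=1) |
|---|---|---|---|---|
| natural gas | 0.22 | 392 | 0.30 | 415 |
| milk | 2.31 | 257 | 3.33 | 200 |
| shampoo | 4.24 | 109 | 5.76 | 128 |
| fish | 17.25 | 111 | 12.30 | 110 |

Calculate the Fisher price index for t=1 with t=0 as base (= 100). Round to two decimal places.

Laspeyres component (base-period weights):
ΣP(t=1)Q(t=0) = 0.30×392 + 3.33×257 + 5.76×109 + 12.30×111 = 117.6 + 855.81 + 627.84 + 1365.3 = 2966.55
ΣP(t=0)Q(t=0) = 0.22×392 + 2.31×257 + 4.24×109 + 17.25×111 = 86.24 + 593.67 + 462.16 + 1914.75 = 3056.82
L = 2966.55 / 3056.82 × 100 = 97.0469
Paasche component (current-period weights):
ΣP(t=1)Q(t=1) = 0.30×415 + 3.33×200 + 5.76×128 + 12.30×110 = 124.5 + 666 + 737.28 + 1353 = 2880.78
ΣP(t=0)Q(t=1) = 0.22×415 + 2.31×200 + 4.24×128 + 17.25×110 = 91.3 + 462 + 542.72 + 1897.5 = 2993.52
P = 2880.78 / 2993.52 × 100 = 96.2339
Fisher = √(L × P) = √(97.0469 × 96.2339) = 96.6395

96.64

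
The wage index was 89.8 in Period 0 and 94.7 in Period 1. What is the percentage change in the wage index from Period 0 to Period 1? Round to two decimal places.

5.46%

Change = (94.7 − 89.8) / 89.8 × 100
       = 4.9 / 89.8 × 100 = 5.4566%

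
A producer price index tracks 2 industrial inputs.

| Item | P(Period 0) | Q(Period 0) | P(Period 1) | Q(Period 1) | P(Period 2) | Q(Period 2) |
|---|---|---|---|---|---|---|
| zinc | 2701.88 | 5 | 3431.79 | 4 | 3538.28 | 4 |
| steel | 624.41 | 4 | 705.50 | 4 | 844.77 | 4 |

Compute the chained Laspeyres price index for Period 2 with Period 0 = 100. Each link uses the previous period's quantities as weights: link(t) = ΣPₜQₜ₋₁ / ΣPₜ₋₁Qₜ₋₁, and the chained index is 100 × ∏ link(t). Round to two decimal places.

132.24

Link Period 0→Period 1:
ΣP(Period 1)Q(Period 0) = 3431.79×5 + 705.50×4 = 17158.95 + 2822 = 19980.95
ΣP(Period 0)Q(Period 0) = 2701.88×5 + 624.41×4 = 13509.4 + 2497.64 = 16007.04
link = 19980.95/16007.04 = 1.248260
Link Period 1→Period 2:
ΣP(Period 2)Q(Period 1) = 3538.28×4 + 844.77×4 = 14153.12 + 3379.08 = 17532.2
ΣP(Period 1)Q(Period 1) = 3431.79×4 + 705.50×4 = 13727.16 + 2822 = 16549.16
link = 17532.2/16549.16 = 1.059401
Chained index = 100 × 1.248260 × 1.059401 = 132.2408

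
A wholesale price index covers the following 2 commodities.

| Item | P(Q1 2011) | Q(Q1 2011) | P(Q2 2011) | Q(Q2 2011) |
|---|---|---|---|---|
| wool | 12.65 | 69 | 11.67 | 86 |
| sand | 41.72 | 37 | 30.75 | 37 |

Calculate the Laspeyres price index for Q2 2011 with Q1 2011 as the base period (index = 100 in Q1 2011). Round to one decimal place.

Laspeyres price index uses base-period quantities as weights.
ΣP(Q2 2011)·Q(Q1 2011) = 11.67×69 + 30.75×37 = 805.23 + 1137.75 = 1942.98
ΣP(Q1 2011)·Q(Q1 2011) = 12.65×69 + 41.72×37 = 872.85 + 1543.64 = 2416.49
Index = 1942.98 / 2416.49 × 100 = 80.4051

80.4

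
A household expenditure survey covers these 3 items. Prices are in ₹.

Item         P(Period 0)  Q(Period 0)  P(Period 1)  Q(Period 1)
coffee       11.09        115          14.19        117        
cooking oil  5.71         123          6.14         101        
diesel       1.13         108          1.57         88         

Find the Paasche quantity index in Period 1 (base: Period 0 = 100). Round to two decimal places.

Paasche quantity index uses current-period prices as weights.
ΣP(Period 1)·Q(Period 1) = 14.19×117 + 6.14×101 + 1.57×88 = 1660.23 + 620.14 + 138.16 = 2418.53
ΣP(Period 1)·Q(Period 0) = 14.19×115 + 6.14×123 + 1.57×108 = 1631.85 + 755.22 + 169.56 = 2556.63
Index = 2418.53 / 2556.63 × 100 = 94.5984

94.60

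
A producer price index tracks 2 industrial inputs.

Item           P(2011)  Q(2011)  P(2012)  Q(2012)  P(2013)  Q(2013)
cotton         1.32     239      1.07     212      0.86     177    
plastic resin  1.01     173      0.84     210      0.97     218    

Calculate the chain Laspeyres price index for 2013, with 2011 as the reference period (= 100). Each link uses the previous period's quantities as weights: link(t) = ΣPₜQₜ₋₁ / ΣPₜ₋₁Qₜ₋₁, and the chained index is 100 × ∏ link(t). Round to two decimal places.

Link 2011→2012:
ΣP(2012)Q(2011) = 1.07×239 + 0.84×173 = 255.73 + 145.32 = 401.05
ΣP(2011)Q(2011) = 1.32×239 + 1.01×173 = 315.48 + 174.73 = 490.21
link = 401.05/490.21 = 0.818119
Link 2012→2013:
ΣP(2013)Q(2012) = 0.86×212 + 0.97×210 = 182.32 + 203.7 = 386.02
ΣP(2012)Q(2012) = 1.07×212 + 0.84×210 = 226.84 + 176.4 = 403.24
link = 386.02/403.24 = 0.957296
Chained index = 100 × 0.818119 × 0.957296 = 78.3182

78.32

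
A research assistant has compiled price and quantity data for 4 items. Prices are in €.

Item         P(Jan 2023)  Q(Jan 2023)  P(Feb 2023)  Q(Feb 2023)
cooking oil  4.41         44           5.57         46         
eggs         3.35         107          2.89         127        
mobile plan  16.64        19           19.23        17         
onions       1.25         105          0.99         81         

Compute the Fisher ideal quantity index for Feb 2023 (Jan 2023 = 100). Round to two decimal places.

100.95

Laspeyres component (base-period weights):
ΣP(Jan 2023)Q(Feb 2023) = 4.41×46 + 3.35×127 + 16.64×17 + 1.25×81 = 202.86 + 425.45 + 282.88 + 101.25 = 1012.44
ΣP(Jan 2023)Q(Jan 2023) = 4.41×44 + 3.35×107 + 16.64×19 + 1.25×105 = 194.04 + 358.45 + 316.16 + 131.25 = 999.9
L = 1012.44 / 999.9 × 100 = 101.2541
Paasche component (current-period weights):
ΣP(Feb 2023)Q(Feb 2023) = 5.57×46 + 2.89×127 + 19.23×17 + 0.99×81 = 256.22 + 367.03 + 326.91 + 80.19 = 1030.35
ΣP(Feb 2023)Q(Jan 2023) = 5.57×44 + 2.89×107 + 19.23×19 + 0.99×105 = 245.08 + 309.23 + 365.37 + 103.95 = 1023.63
P = 1030.35 / 1023.63 × 100 = 100.6565
Fisher = √(L × P) = √(101.2541 × 100.6565) = 100.9549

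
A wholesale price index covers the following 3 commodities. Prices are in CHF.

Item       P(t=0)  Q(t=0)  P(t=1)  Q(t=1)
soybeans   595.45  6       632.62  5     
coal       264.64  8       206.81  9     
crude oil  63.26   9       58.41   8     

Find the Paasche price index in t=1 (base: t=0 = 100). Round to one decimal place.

93.6

Paasche price index uses current-period quantities as weights.
ΣP(t=1)·Q(t=1) = 632.62×5 + 206.81×9 + 58.41×8 = 3163.1 + 1861.29 + 467.28 = 5491.67
ΣP(t=0)·Q(t=1) = 595.45×5 + 264.64×9 + 63.26×8 = 2977.25 + 2381.76 + 506.08 = 5865.09
Index = 5491.67 / 5865.09 × 100 = 93.6332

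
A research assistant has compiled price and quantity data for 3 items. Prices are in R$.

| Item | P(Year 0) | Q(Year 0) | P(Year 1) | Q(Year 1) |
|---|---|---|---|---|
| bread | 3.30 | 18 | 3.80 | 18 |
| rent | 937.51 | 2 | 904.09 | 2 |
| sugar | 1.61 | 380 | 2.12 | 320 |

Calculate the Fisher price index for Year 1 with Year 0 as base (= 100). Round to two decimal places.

Laspeyres component (base-period weights):
ΣP(Year 1)Q(Year 0) = 3.80×18 + 904.09×2 + 2.12×380 = 68.4 + 1808.18 + 805.6 = 2682.18
ΣP(Year 0)Q(Year 0) = 3.30×18 + 937.51×2 + 1.61×380 = 59.4 + 1875.02 + 611.8 = 2546.22
L = 2682.18 / 2546.22 × 100 = 105.3397
Paasche component (current-period weights):
ΣP(Year 1)Q(Year 1) = 3.80×18 + 904.09×2 + 2.12×320 = 68.4 + 1808.18 + 678.4 = 2554.98
ΣP(Year 0)Q(Year 1) = 3.30×18 + 937.51×2 + 1.61×320 = 59.4 + 1875.02 + 515.2 = 2449.62
P = 2554.98 / 2449.62 × 100 = 104.3011
Fisher = √(L × P) = √(105.3397 × 104.3011) = 104.8191

104.82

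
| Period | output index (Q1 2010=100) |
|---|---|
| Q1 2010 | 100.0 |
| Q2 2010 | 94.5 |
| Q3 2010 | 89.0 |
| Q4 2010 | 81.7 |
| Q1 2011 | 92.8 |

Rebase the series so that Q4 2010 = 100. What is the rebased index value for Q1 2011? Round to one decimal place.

Rebased(Q1 2011) = 92.8 / 81.7 × 100 = 113.5863

113.6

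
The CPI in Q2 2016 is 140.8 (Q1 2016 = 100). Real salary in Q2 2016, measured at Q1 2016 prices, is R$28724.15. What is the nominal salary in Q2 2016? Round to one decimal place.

Nominal = Real × (Index/100) = 28724.15 × (140.8/100)
        = 28724.15 × 1.408 = 40443.6032

40443.6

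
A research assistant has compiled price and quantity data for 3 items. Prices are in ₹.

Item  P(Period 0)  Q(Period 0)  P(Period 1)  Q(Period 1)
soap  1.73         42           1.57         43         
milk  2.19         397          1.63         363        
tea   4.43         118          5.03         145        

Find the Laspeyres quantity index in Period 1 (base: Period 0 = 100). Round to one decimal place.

103.2

Laspeyres quantity index uses base-period prices as weights.
ΣP(Period 0)·Q(Period 1) = 1.73×43 + 2.19×363 + 4.43×145 = 74.39 + 794.97 + 642.35 = 1511.71
ΣP(Period 0)·Q(Period 0) = 1.73×42 + 2.19×397 + 4.43×118 = 72.66 + 869.43 + 522.74 = 1464.83
Index = 1511.71 / 1464.83 × 100 = 103.2004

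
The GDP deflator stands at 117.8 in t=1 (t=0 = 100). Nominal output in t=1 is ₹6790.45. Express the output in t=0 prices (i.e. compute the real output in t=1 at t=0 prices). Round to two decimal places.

Real = Nominal ÷ (Index/100) = 6790.45 ÷ (117.8/100)
     = 6790.45 ÷ 1.178 = 5764.3888

5764.39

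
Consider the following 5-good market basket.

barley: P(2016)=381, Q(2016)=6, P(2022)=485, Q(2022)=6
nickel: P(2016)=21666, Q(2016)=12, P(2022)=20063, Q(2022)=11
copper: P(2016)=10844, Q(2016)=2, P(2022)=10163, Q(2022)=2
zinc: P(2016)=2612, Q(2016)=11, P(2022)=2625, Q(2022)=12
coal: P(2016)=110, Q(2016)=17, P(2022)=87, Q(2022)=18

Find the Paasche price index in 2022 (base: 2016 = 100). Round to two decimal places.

Paasche price index uses current-period quantities as weights.
ΣP(2022)·Q(2022) = 485×6 + 20063×11 + 10163×2 + 2625×12 + 87×18 = 2910 + 220693 + 20326 + 31500 + 1566 = 276995
ΣP(2016)·Q(2022) = 381×6 + 21666×11 + 10844×2 + 2612×12 + 110×18 = 2286 + 238326 + 21688 + 31344 + 1980 = 295624
Index = 276995 / 295624 × 100 = 93.6984

93.70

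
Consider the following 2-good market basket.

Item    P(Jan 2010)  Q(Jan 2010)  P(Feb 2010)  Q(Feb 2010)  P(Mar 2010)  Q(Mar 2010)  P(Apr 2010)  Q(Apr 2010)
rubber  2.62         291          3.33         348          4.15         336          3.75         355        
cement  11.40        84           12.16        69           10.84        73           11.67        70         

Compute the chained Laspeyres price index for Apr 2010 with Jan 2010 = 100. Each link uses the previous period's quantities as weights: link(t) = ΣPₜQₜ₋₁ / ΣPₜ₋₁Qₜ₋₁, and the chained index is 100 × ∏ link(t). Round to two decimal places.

Link Jan 2010→Feb 2010:
ΣP(Feb 2010)Q(Jan 2010) = 3.33×291 + 12.16×84 = 969.03 + 1021.44 = 1990.47
ΣP(Jan 2010)Q(Jan 2010) = 2.62×291 + 11.40×84 = 762.42 + 957.6 = 1720.02
link = 1990.47/1720.02 = 1.157237
Link Feb 2010→Mar 2010:
ΣP(Mar 2010)Q(Feb 2010) = 4.15×348 + 10.84×69 = 1444.2 + 747.96 = 2192.16
ΣP(Feb 2010)Q(Feb 2010) = 3.33×348 + 12.16×69 = 1158.84 + 839.04 = 1997.88
link = 2192.16/1997.88 = 1.097243
Link Mar 2010→Apr 2010:
ΣP(Apr 2010)Q(Mar 2010) = 3.75×336 + 11.67×73 = 1260 + 851.91 = 2111.91
ΣP(Mar 2010)Q(Mar 2010) = 4.15×336 + 10.84×73 = 1394.4 + 791.32 = 2185.72
link = 2111.91/2185.72 = 0.966231
Chained index = 100 × 1.157237 × 1.097243 × 0.966231 = 122.6891

122.69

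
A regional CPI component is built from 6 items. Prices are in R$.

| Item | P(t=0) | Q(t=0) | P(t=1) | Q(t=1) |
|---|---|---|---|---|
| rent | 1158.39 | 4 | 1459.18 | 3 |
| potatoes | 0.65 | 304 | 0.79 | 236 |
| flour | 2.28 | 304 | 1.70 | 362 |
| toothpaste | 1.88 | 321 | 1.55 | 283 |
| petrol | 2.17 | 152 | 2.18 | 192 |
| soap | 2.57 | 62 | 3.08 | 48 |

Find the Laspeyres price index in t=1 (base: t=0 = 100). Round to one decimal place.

115.1

Laspeyres price index uses base-period quantities as weights.
ΣP(t=1)·Q(t=0) = 1459.18×4 + 0.79×304 + 1.70×304 + 1.55×321 + 2.18×152 + 3.08×62 = 5836.72 + 240.16 + 516.8 + 497.55 + 331.36 + 190.96 = 7613.55
ΣP(t=0)·Q(t=0) = 1158.39×4 + 0.65×304 + 2.28×304 + 1.88×321 + 2.17×152 + 2.57×62 = 4633.56 + 197.6 + 693.12 + 603.48 + 329.84 + 159.34 = 6616.94
Index = 7613.55 / 6616.94 × 100 = 115.0615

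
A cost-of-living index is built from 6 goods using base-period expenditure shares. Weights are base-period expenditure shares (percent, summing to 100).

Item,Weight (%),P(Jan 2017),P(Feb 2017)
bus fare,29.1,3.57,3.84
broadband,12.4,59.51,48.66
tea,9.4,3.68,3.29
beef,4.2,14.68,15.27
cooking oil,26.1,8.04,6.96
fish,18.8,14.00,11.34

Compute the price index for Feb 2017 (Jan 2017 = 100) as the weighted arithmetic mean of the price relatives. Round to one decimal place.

bus fare: 29.1 × (3.84/3.57) = 29.1 × 1.075630 = 31.3008
broadband: 12.4 × (48.66/59.51) = 12.4 × 0.817678 = 10.1392
tea: 9.4 × (3.29/3.68) = 9.4 × 0.894022 = 8.4038
beef: 4.2 × (15.27/14.68) = 4.2 × 1.040191 = 4.3688
cooking oil: 26.1 × (6.96/8.04) = 26.1 × 0.865672 = 22.5940
fish: 18.8 × (11.34/14.00) = 18.8 × 0.810000 = 15.2280
Index = Σ wᵢ·(p₁ᵢ/p₀ᵢ) = 31.3008 + 10.1392 + 8.4038 + 4.3688 + 22.5940 + 15.2280 = 92.0347

92.0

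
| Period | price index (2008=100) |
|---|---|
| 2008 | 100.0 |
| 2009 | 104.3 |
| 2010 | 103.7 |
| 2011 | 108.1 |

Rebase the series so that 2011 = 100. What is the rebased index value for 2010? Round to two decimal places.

95.93

Rebased(2010) = 103.7 / 108.1 × 100 = 95.9297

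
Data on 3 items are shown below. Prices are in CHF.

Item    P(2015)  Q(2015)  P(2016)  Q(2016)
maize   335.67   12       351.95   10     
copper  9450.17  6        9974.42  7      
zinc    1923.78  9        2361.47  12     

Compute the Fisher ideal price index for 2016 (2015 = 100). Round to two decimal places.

109.57

Laspeyres component (base-period weights):
ΣP(2016)Q(2015) = 351.95×12 + 9974.42×6 + 2361.47×9 = 4223.4 + 59846.52 + 21253.23 = 85323.15
ΣP(2015)Q(2015) = 335.67×12 + 9450.17×6 + 1923.78×9 = 4028.04 + 56701.02 + 17314.02 = 78043.08
L = 85323.15 / 78043.08 × 100 = 109.3283
Paasche component (current-period weights):
ΣP(2016)Q(2016) = 351.95×10 + 9974.42×7 + 2361.47×12 = 3519.5 + 69820.94 + 28337.64 = 101678.08
ΣP(2015)Q(2016) = 335.67×10 + 9450.17×7 + 1923.78×12 = 3356.7 + 66151.19 + 23085.36 = 92593.25
P = 101678.08 / 92593.25 × 100 = 109.8115
Fisher = √(L × P) = √(109.3283 × 109.8115) = 109.5696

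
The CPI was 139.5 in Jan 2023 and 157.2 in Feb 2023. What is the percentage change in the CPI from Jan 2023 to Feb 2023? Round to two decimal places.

12.69%

Change = (157.2 − 139.5) / 139.5 × 100
       = 17.7 / 139.5 × 100 = 12.6882%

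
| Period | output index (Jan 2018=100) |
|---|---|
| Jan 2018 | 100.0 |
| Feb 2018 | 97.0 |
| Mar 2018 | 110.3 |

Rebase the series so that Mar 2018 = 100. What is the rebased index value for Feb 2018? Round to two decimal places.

87.94

Rebased(Feb 2018) = 97.0 / 110.3 × 100 = 87.9420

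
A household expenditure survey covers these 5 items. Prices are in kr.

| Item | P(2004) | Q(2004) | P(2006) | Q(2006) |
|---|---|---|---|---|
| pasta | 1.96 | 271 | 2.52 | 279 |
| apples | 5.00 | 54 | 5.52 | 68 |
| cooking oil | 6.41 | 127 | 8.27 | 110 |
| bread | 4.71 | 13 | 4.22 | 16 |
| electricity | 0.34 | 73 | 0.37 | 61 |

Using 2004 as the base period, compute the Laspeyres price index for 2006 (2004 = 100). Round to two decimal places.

124.21

Laspeyres price index uses base-period quantities as weights.
ΣP(2006)·Q(2004) = 2.52×271 + 5.52×54 + 8.27×127 + 4.22×13 + 0.37×73 = 682.92 + 298.08 + 1050.29 + 54.86 + 27.01 = 2113.16
ΣP(2004)·Q(2004) = 1.96×271 + 5.00×54 + 6.41×127 + 4.71×13 + 0.34×73 = 531.16 + 270 + 814.07 + 61.23 + 24.82 = 1701.28
Index = 2113.16 / 1701.28 × 100 = 124.2100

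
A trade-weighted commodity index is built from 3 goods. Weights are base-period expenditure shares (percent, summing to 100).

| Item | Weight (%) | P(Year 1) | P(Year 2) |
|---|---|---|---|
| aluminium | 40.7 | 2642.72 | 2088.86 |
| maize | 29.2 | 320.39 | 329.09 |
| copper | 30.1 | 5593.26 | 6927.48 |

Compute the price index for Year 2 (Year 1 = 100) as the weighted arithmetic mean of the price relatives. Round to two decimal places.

99.44

aluminium: 40.7 × (2088.86/2642.72) = 40.7 × 0.790420 = 32.1701
maize: 29.2 × (329.09/320.39) = 29.2 × 1.027154 = 29.9929
copper: 30.1 × (6927.48/5593.26) = 30.1 × 1.238541 = 37.2801
Index = Σ wᵢ·(p₁ᵢ/p₀ᵢ) = 32.1701 + 29.9929 + 37.2801 = 99.4431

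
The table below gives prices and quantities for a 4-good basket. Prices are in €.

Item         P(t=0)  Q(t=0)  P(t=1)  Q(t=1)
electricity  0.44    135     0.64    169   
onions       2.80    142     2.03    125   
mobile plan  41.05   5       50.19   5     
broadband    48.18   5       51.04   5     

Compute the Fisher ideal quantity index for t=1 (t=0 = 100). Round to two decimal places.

97.46

Laspeyres component (base-period weights):
ΣP(t=0)Q(t=1) = 0.44×169 + 2.80×125 + 41.05×5 + 48.18×5 = 74.36 + 350 + 205.25 + 240.9 = 870.51
ΣP(t=0)Q(t=0) = 0.44×135 + 2.80×142 + 41.05×5 + 48.18×5 = 59.4 + 397.6 + 205.25 + 240.9 = 903.15
L = 870.51 / 903.15 × 100 = 96.3860
Paasche component (current-period weights):
ΣP(t=1)Q(t=1) = 0.64×169 + 2.03×125 + 50.19×5 + 51.04×5 = 108.16 + 253.75 + 250.95 + 255.2 = 868.06
ΣP(t=1)Q(t=0) = 0.64×135 + 2.03×142 + 50.19×5 + 51.04×5 = 86.4 + 288.26 + 250.95 + 255.2 = 880.81
P = 868.06 / 880.81 × 100 = 98.5525
Fisher = √(L × P) = √(96.3860 × 98.5525) = 97.4632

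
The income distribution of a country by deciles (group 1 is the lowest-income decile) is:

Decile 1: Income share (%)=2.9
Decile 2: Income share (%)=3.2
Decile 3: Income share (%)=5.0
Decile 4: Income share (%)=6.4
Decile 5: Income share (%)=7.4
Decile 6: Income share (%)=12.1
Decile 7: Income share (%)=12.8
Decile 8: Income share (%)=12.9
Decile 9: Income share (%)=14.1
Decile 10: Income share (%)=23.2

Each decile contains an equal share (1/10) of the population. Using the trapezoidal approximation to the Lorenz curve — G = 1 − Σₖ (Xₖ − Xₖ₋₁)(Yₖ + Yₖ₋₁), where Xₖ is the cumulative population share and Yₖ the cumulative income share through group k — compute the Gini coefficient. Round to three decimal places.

Cumulative income shares Yₖ: 0.0290, 0.0610, 0.1110, 0.1750, 0.2490, 0.3700, 0.4980, 0.6270, 0.7680, 1.0000
Σ (Xₖ−Xₖ₋₁)(Yₖ+Yₖ₋₁) = (1/10)(0.0290+0.0000) + (1/10)(0.0610+0.0290) + (1/10)(0.1110+0.0610) + (1/10)(0.1750+0.1110) + (1/10)(0.2490+0.1750) + (1/10)(0.3700+0.2490) + (1/10)(0.4980+0.3700) + (1/10)(0.6270+0.4980) + (1/10)(0.7680+0.6270) + (1/10)(1.0000+0.7680)
  = 0.0029 + 0.0090 + 0.0172 + 0.0286 + 0.0424 + 0.0619 + 0.0868 + 0.1125 + 0.1395 + 0.1768 = 0.6776
G = 1 − 0.6776 = 0.3224

0.322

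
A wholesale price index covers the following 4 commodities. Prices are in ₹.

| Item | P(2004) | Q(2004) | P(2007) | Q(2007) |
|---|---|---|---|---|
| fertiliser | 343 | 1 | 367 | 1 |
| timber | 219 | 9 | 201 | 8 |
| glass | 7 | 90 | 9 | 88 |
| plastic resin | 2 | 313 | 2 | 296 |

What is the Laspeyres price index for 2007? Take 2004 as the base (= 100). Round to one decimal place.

Laspeyres price index uses base-period quantities as weights.
ΣP(2007)·Q(2004) = 367×1 + 201×9 + 9×90 + 2×313 = 367 + 1809 + 810 + 626 = 3612
ΣP(2004)·Q(2004) = 343×1 + 219×9 + 7×90 + 2×313 = 343 + 1971 + 630 + 626 = 3570
Index = 3612 / 3570 × 100 = 101.1765

101.2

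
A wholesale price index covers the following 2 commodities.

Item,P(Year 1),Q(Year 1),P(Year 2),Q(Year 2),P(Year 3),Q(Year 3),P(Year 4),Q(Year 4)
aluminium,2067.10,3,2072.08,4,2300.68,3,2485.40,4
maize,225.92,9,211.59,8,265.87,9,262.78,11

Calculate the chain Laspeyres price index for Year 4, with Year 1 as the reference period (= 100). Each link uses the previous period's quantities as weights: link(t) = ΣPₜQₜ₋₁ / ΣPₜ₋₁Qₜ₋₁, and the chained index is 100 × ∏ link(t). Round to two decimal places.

Link Year 1→Year 2:
ΣP(Year 2)Q(Year 1) = 2072.08×3 + 211.59×9 = 6216.24 + 1904.31 = 8120.55
ΣP(Year 1)Q(Year 1) = 2067.10×3 + 225.92×9 = 6201.3 + 2033.28 = 8234.58
link = 8120.55/8234.58 = 0.986152
Link Year 2→Year 3:
ΣP(Year 3)Q(Year 2) = 2300.68×4 + 265.87×8 = 9202.72 + 2126.96 = 11329.68
ΣP(Year 2)Q(Year 2) = 2072.08×4 + 211.59×8 = 8288.32 + 1692.72 = 9981.04
link = 11329.68/9981.04 = 1.135120
Link Year 3→Year 4:
ΣP(Year 4)Q(Year 3) = 2485.40×3 + 262.78×9 = 7456.2 + 2365.02 = 9821.22
ΣP(Year 3)Q(Year 3) = 2300.68×3 + 265.87×9 = 6902.04 + 2392.83 = 9294.87
link = 9821.22/9294.87 = 1.056628
Chained index = 100 × 0.986152 × 1.135120 × 1.056628 = 118.2791

118.28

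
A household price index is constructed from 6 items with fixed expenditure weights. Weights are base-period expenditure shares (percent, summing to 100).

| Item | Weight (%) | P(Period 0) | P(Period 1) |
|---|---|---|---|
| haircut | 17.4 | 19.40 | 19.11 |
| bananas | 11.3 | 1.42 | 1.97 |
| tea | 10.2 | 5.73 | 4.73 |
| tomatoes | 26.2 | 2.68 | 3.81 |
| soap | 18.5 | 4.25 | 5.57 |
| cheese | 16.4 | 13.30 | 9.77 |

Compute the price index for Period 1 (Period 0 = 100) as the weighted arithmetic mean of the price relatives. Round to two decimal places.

114.78

haircut: 17.4 × (19.11/19.40) = 17.4 × 0.985052 = 17.1399
bananas: 11.3 × (1.97/1.42) = 11.3 × 1.387324 = 15.6768
tea: 10.2 × (4.73/5.73) = 10.2 × 0.825480 = 8.4199
tomatoes: 26.2 × (3.81/2.68) = 26.2 × 1.421642 = 37.2470
soap: 18.5 × (5.57/4.25) = 18.5 × 1.310588 = 24.2459
cheese: 16.4 × (9.77/13.30) = 16.4 × 0.734586 = 12.0472
Index = Σ wᵢ·(p₁ᵢ/p₀ᵢ) = 17.1399 + 15.6768 + 8.4199 + 37.2470 + 24.2459 + 12.0472 = 114.7767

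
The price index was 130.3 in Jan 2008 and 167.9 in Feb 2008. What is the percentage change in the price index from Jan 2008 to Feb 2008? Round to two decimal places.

28.86%

Change = (167.9 − 130.3) / 130.3 × 100
       = 37.6 / 130.3 × 100 = 28.8565%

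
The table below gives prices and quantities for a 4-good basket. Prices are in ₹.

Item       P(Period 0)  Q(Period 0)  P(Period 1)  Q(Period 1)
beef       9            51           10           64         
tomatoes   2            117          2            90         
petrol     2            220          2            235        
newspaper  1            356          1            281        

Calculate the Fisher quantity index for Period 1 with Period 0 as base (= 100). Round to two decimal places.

101.61

Laspeyres component (base-period weights):
ΣP(Period 0)Q(Period 1) = 9×64 + 2×90 + 2×235 + 1×281 = 576 + 180 + 470 + 281 = 1507
ΣP(Period 0)Q(Period 0) = 9×51 + 2×117 + 2×220 + 1×356 = 459 + 234 + 440 + 356 = 1489
L = 1507 / 1489 × 100 = 101.2089
Paasche component (current-period weights):
ΣP(Period 1)Q(Period 1) = 10×64 + 2×90 + 2×235 + 1×281 = 640 + 180 + 470 + 281 = 1571
ΣP(Period 1)Q(Period 0) = 10×51 + 2×117 + 2×220 + 1×356 = 510 + 234 + 440 + 356 = 1540
P = 1571 / 1540 × 100 = 102.0130
Fisher = √(L × P) = √(101.2089 × 102.0130) = 101.6101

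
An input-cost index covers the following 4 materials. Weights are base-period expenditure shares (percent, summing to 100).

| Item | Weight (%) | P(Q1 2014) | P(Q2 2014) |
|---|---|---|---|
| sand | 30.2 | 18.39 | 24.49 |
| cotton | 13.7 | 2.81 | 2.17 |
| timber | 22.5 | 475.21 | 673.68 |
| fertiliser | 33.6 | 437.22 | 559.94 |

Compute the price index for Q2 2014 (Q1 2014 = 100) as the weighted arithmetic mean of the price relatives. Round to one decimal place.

sand: 30.2 × (24.49/18.39) = 30.2 × 1.331702 = 40.2174
cotton: 13.7 × (2.17/2.81) = 13.7 × 0.772242 = 10.5797
timber: 22.5 × (673.68/475.21) = 22.5 × 1.417647 = 31.8971
fertiliser: 33.6 × (559.94/437.22) = 33.6 × 1.280682 = 43.0309
Index = Σ wᵢ·(p₁ᵢ/p₀ᵢ) = 40.2174 + 10.5797 + 31.8971 + 43.0309 = 125.7251

125.7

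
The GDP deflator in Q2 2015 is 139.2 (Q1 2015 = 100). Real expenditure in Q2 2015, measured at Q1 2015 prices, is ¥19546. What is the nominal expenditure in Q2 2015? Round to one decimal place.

Nominal = Real × (Index/100) = 19546 × (139.2/100)
        = 19546 × 1.392 = 27208.0320

27208.0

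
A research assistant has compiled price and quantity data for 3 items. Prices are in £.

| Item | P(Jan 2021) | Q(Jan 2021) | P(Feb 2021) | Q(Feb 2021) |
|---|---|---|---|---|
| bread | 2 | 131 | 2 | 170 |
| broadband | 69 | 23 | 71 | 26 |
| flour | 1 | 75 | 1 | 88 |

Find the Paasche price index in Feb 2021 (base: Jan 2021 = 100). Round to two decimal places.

102.34

Paasche price index uses current-period quantities as weights.
ΣP(Feb 2021)·Q(Feb 2021) = 2×170 + 71×26 + 1×88 = 340 + 1846 + 88 = 2274
ΣP(Jan 2021)·Q(Feb 2021) = 2×170 + 69×26 + 1×88 = 340 + 1794 + 88 = 2222
Index = 2274 / 2222 × 100 = 102.3402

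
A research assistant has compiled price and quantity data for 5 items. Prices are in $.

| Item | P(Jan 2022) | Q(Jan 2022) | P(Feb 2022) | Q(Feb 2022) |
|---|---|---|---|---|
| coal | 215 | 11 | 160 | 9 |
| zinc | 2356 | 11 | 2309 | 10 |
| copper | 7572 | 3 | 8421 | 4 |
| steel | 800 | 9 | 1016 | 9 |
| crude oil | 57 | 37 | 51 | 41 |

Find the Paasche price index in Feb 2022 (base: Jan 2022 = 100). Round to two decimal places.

Paasche price index uses current-period quantities as weights.
ΣP(Feb 2022)·Q(Feb 2022) = 160×9 + 2309×10 + 8421×4 + 1016×9 + 51×41 = 1440 + 23090 + 33684 + 9144 + 2091 = 69449
ΣP(Jan 2022)·Q(Feb 2022) = 215×9 + 2356×10 + 7572×4 + 800×9 + 57×41 = 1935 + 23560 + 30288 + 7200 + 2337 = 65320
Index = 69449 / 65320 × 100 = 106.3212

106.32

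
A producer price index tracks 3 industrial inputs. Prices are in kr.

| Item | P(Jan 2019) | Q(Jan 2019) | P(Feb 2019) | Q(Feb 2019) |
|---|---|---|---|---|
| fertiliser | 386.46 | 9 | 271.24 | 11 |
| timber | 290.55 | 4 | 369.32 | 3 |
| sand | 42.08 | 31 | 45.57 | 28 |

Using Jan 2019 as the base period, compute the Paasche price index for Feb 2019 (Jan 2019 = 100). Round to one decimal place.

Paasche price index uses current-period quantities as weights.
ΣP(Feb 2019)·Q(Feb 2019) = 271.24×11 + 369.32×3 + 45.57×28 = 2983.64 + 1107.96 + 1275.96 = 5367.56
ΣP(Jan 2019)·Q(Feb 2019) = 386.46×11 + 290.55×3 + 42.08×28 = 4251.06 + 871.65 + 1178.24 = 6300.95
Index = 5367.56 / 6300.95 × 100 = 85.1865

85.2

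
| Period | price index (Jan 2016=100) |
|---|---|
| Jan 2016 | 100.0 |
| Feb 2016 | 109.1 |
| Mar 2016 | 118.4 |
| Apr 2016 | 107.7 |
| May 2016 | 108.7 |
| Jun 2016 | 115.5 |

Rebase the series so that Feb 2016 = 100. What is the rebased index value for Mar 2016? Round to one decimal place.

108.5

Rebased(Mar 2016) = 118.4 / 109.1 × 100 = 108.5243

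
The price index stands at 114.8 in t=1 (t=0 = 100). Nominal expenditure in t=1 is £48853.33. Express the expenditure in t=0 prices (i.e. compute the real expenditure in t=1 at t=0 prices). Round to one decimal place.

42555.2

Real = Nominal ÷ (Index/100) = 48853.33 ÷ (114.8/100)
     = 48853.33 ÷ 1.148 = 42555.1655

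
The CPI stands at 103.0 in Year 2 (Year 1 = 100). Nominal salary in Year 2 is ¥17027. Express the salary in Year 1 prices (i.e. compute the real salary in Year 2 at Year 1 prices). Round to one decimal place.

16531.1

Real = Nominal ÷ (Index/100) = 17027 ÷ (103.0/100)
     = 17027 ÷ 1.030 = 16531.0680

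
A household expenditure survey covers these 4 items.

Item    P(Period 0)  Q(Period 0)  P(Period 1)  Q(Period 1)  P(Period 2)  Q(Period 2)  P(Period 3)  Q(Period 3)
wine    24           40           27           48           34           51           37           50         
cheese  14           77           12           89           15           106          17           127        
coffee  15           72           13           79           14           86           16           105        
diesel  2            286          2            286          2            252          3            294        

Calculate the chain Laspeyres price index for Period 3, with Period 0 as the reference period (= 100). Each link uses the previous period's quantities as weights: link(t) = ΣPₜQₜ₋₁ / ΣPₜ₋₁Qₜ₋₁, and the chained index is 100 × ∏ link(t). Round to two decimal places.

129.05

Link Period 0→Period 1:
ΣP(Period 1)Q(Period 0) = 27×40 + 12×77 + 13×72 + 2×286 = 1080 + 924 + 936 + 572 = 3512
ΣP(Period 0)Q(Period 0) = 24×40 + 14×77 + 15×72 + 2×286 = 960 + 1078 + 1080 + 572 = 3690
link = 3512/3690 = 0.951762
Link Period 1→Period 2:
ΣP(Period 2)Q(Period 1) = 34×48 + 15×89 + 14×79 + 2×286 = 1632 + 1335 + 1106 + 572 = 4645
ΣP(Period 1)Q(Period 1) = 27×48 + 12×89 + 13×79 + 2×286 = 1296 + 1068 + 1027 + 572 = 3963
link = 4645/3963 = 1.172092
Link Period 2→Period 3:
ΣP(Period 3)Q(Period 2) = 37×51 + 17×106 + 16×86 + 3×252 = 1887 + 1802 + 1376 + 756 = 5821
ΣP(Period 2)Q(Period 2) = 34×51 + 15×106 + 14×86 + 2×252 = 1734 + 1590 + 1204 + 504 = 5032
link = 5821/5032 = 1.156797
Chained index = 100 × 0.951762 × 1.172092 × 1.156797 = 129.0467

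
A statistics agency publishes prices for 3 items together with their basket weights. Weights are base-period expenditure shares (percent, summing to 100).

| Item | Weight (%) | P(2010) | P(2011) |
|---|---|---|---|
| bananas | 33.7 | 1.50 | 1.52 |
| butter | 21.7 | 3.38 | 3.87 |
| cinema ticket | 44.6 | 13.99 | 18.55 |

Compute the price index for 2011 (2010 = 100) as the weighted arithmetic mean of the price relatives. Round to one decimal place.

bananas: 33.7 × (1.52/1.50) = 33.7 × 1.013333 = 34.1493
butter: 21.7 × (3.87/3.38) = 21.7 × 1.144970 = 24.8459
cinema ticket: 44.6 × (18.55/13.99) = 44.6 × 1.325947 = 59.1372
Index = Σ wᵢ·(p₁ᵢ/p₀ᵢ) = 34.1493 + 24.8459 + 59.1372 = 118.1324

118.1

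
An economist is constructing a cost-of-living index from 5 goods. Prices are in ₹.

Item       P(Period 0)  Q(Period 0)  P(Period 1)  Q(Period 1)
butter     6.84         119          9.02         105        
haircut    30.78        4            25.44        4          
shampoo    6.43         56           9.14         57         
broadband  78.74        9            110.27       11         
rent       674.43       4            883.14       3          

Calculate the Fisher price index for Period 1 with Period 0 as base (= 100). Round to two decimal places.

Laspeyres component (base-period weights):
ΣP(Period 1)Q(Period 0) = 9.02×119 + 25.44×4 + 9.14×56 + 110.27×9 + 883.14×4 = 1073.38 + 101.76 + 511.84 + 992.43 + 3532.56 = 6211.97
ΣP(Period 0)Q(Period 0) = 6.84×119 + 30.78×4 + 6.43×56 + 78.74×9 + 674.43×4 = 813.96 + 123.12 + 360.08 + 708.66 + 2697.72 = 4703.54
L = 6211.97 / 4703.54 × 100 = 132.0701
Paasche component (current-period weights):
ΣP(Period 1)Q(Period 1) = 9.02×105 + 25.44×4 + 9.14×57 + 110.27×11 + 883.14×3 = 947.1 + 101.76 + 520.98 + 1212.97 + 2649.42 = 5432.23
ΣP(Period 0)Q(Period 1) = 6.84×105 + 30.78×4 + 6.43×57 + 78.74×11 + 674.43×3 = 718.2 + 123.12 + 366.51 + 866.14 + 2023.29 = 4097.26
P = 5432.23 / 4097.26 × 100 = 132.5820
Fisher = √(L × P) = √(132.0701 × 132.5820) = 132.3258

132.33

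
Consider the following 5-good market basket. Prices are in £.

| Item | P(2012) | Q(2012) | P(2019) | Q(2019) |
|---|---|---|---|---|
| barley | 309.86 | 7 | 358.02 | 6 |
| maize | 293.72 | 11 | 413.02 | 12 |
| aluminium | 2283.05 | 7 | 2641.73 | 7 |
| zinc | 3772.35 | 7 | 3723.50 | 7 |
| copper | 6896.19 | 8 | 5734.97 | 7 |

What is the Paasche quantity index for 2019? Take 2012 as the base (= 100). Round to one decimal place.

Paasche quantity index uses current-period prices as weights.
ΣP(2019)·Q(2019) = 358.02×6 + 413.02×12 + 2641.73×7 + 3723.50×7 + 5734.97×7 = 2148.12 + 4956.24 + 18492.11 + 26064.5 + 40144.79 = 91805.76
ΣP(2019)·Q(2012) = 358.02×7 + 413.02×11 + 2641.73×7 + 3723.50×7 + 5734.97×8 = 2506.14 + 4543.22 + 18492.11 + 26064.5 + 45879.76 = 97485.73
Index = 91805.76 / 97485.73 × 100 = 94.1735

94.2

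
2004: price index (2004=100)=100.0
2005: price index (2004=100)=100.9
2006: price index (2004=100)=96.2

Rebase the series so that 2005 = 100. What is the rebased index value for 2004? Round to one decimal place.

99.1

Rebased(2004) = 100.0 / 100.9 × 100 = 99.1080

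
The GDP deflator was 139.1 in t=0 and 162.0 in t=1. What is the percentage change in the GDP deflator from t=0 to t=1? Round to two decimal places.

Change = (162.0 − 139.1) / 139.1 × 100
       = 22.9 / 139.1 × 100 = 16.4630%

16.46%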